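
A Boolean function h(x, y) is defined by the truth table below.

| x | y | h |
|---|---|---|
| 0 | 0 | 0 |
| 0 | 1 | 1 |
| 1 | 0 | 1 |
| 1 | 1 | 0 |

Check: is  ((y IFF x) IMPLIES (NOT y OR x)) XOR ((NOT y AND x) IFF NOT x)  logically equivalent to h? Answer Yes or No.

Evaluate ((y IFF x) IMPLIES (NOT y OR x)) XOR ((NOT y AND x) IFF NOT x) on each row and compare to h:
  x=0, y=0: formula gives 1, but h = 0 ✗
Row (0,0) is a counterexample, so the formula is not equivalent to h.

No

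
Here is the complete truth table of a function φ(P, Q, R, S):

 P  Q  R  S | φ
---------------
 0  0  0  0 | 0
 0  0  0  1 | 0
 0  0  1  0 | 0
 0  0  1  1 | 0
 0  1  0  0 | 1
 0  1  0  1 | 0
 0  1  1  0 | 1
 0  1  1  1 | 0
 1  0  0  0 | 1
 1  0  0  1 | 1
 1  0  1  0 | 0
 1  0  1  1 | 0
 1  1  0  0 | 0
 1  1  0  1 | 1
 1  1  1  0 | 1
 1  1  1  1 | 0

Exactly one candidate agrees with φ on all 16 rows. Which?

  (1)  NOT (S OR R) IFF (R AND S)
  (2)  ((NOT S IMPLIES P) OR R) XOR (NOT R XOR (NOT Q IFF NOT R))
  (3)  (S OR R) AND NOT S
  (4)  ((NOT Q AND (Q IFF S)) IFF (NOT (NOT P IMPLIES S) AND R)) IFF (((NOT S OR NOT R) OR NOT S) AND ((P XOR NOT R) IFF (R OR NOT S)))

(1): at (0,0,0,1) it gives 1, but φ = 0 — eliminated.
(2): at (0,0,0,1) it gives 1, but φ = 0 — eliminated.
(3): at (0,0,1,0) it gives 1, but φ = 0 — eliminated.
That leaves (4). Evaluating it on every row reproduces the table of φ exactly.

4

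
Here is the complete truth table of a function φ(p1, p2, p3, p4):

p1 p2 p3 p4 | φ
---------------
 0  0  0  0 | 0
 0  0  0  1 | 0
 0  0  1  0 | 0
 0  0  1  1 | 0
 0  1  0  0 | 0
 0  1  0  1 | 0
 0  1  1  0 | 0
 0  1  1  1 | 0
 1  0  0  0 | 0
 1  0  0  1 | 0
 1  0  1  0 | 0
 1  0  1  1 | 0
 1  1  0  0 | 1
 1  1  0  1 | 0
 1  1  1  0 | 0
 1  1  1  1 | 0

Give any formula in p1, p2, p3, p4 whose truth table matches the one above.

φ(p1, p2, p3, p4) = ((p1 AND p2) AND NOT p3) AND NOT p4

Only row (1,1,0,0) gives 1. That row's minterm p1·p2·¬p3·¬p4 is φ directly.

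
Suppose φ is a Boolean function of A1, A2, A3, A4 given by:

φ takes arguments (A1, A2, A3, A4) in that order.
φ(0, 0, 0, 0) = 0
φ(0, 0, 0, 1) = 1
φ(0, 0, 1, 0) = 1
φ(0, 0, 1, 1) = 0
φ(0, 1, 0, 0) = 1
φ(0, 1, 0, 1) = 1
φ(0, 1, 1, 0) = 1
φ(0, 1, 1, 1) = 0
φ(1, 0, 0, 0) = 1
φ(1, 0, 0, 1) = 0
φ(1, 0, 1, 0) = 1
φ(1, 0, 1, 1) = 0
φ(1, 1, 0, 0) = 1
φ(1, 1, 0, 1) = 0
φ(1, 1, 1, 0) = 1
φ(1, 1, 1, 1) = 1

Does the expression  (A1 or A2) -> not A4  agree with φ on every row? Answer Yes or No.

No

Evaluate (A1 or A2) -> not A4 on each row and compare to φ:
  A1=0, A2=0, A3=0, A4=0: formula gives 1, but φ = 0 ✗
Row (0,0,0,0) is a counterexample, so the formula is not equivalent to φ.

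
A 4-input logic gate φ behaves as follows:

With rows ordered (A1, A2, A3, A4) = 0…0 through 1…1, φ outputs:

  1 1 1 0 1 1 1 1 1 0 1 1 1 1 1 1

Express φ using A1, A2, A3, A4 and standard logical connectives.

φ is 0 on only 2 rows — (0,0,1,1), (1,0,0,1). Writing each as a minterm (¬A1·¬A2·A3·A4, A1·¬A2·¬A3·A4) and OR-ing them characterizes exactly where φ=0, so φ is the negation of that disjunction.

φ(A1, A2, A3, A4) = ¬((((¬A1 ∧ ¬A2) ∧ A3) ∧ A4) ∨ (((A1 ∧ ¬A2) ∧ ¬A3) ∧ A4))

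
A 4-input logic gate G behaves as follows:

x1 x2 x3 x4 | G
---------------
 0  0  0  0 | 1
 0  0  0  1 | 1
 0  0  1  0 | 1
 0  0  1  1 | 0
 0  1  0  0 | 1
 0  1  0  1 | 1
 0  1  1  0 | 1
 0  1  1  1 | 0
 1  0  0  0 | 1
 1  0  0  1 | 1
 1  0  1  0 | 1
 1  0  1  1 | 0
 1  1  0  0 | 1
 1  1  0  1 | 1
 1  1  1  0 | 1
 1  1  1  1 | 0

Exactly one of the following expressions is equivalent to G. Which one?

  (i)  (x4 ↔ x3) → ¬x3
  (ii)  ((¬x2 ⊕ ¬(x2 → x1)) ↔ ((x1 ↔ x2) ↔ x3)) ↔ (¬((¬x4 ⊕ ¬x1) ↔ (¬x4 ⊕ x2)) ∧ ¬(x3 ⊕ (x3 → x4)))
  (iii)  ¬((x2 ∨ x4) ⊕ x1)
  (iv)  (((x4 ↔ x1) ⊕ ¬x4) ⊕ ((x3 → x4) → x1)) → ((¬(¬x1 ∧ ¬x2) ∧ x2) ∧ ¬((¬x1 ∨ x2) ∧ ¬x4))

(ii) disagrees with G on (0,0,1,0) (formula → 0, table → 1); rule it out.
(iii) disagrees with G on (0,0,0,1) (formula → 0, table → 1); rule it out.
(iv) disagrees with G on (0,0,1,0) (formula → 0, table → 1); rule it out.
(i) is the remaining candidate, and it agrees with G on all 16 inputs.

i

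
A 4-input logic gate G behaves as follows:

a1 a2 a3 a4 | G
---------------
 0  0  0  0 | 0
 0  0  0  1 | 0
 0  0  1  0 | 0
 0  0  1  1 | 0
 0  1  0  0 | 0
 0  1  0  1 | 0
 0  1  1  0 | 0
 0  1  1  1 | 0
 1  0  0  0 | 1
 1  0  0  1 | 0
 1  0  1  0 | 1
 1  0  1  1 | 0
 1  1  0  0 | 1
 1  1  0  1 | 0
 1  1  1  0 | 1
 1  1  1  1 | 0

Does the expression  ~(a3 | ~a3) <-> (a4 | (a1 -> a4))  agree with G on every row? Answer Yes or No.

Check the formula against G row by row:
  a1=0, a2=0, a3=0, a4=0: formula gives 0, G = 0 ✓
  a1=0, a2=0, a3=0, a4=1: formula gives 0, G = 0 ✓
  a1=0, a2=0, a3=1, a4=0: formula gives 0, G = 0 ✓
  a1=0, a2=0, a3=1, a4=1: formula gives 0, G = 0 ✓
  …and likewise for the remaining 12 rows.
All 16 rows match — the expression computes G exactly.

Yes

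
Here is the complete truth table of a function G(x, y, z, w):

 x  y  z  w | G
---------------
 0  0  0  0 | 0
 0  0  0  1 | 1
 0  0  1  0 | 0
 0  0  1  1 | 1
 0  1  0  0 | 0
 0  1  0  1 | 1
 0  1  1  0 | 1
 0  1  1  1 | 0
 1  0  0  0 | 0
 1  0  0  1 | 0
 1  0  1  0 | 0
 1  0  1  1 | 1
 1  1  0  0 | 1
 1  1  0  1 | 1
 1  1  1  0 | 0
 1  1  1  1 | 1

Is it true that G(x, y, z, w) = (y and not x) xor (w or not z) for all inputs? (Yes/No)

Check the formula against G row by row:
  x=0, y=0, z=0, w=0: formula gives 1, but G = 0 ✗
A single disagreement suffices: at (0,0,0,0) they differ, so the formula does not compute G.

No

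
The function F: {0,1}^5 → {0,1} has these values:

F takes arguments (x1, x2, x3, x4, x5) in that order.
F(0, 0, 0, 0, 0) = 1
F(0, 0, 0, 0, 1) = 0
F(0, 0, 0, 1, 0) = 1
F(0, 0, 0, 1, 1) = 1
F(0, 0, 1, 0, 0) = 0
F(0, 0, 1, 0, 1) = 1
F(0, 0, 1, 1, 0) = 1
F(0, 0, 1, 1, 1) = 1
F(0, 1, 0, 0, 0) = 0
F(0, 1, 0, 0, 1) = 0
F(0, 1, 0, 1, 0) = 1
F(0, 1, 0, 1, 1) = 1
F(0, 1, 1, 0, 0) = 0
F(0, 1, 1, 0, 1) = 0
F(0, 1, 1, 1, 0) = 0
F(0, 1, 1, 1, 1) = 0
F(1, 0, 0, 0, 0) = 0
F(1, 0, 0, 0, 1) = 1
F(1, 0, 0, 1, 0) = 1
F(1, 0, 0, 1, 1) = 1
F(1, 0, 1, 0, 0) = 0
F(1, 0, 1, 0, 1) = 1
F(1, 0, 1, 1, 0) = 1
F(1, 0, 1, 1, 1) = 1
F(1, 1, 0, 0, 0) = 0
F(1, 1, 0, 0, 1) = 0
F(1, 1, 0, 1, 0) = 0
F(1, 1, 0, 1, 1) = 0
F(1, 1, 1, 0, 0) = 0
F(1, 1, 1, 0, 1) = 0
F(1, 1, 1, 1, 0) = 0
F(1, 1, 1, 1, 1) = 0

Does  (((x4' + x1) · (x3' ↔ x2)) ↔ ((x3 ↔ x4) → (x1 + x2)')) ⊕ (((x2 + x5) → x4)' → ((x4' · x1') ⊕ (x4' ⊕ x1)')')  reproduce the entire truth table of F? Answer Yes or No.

Check the formula against F row by row:
  x1=0, x2=0, x3=0, x4=0, x5=0: formula gives 1, F = 1 ✓
  x1=0, x2=0, x3=0, x4=0, x5=1: formula gives 0, F = 0 ✓
  x1=0, x2=0, x3=0, x4=1, x5=0: formula gives 1, F = 1 ✓
  x1=0, x2=0, x3=0, x4=1, x5=1: formula gives 1, F = 1 ✓
  …and likewise for the remaining 28 rows.
All 32 rows match — the expression computes F exactly.

Yes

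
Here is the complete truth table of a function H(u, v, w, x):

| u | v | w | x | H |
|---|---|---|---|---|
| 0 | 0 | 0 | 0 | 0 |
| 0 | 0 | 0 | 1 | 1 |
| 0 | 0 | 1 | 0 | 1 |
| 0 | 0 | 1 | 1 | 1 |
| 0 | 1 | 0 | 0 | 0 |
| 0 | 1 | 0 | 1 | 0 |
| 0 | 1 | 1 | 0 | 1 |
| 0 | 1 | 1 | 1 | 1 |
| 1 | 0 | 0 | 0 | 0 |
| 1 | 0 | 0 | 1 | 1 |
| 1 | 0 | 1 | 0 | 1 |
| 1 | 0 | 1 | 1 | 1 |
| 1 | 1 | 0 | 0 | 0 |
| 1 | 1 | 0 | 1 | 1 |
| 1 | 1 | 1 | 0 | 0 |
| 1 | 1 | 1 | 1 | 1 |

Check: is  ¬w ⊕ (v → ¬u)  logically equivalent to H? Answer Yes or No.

No

Check the formula against H row by row:
  u=0, v=0, w=0, x=0: formula gives 0, H = 0 ✓
  u=0, v=0, w=0, x=1: formula gives 0, but H = 1 ✗
Row (0,0,0,1) is a counterexample, so the formula is not equivalent to H.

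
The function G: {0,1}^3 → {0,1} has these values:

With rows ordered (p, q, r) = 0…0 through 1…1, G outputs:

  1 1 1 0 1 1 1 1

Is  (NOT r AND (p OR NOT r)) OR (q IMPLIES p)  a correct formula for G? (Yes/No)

Evaluate (NOT r AND (p OR NOT r)) OR (q IMPLIES p) on each row and compare to G:
  p=0, q=0, r=0: formula gives 1, G = 1 ✓
  p=0, q=0, r=1: formula gives 1, G = 1 ✓
  p=0, q=1, r=0: formula gives 1, G = 1 ✓
  p=0, q=1, r=1: formula gives 0, G = 0 ✓
  p=1, q=0, r=0: formula gives 1, G = 1 ✓
  … (the remaining 3 rows also agree.)
All 8 rows match — the expression computes G exactly.

Yes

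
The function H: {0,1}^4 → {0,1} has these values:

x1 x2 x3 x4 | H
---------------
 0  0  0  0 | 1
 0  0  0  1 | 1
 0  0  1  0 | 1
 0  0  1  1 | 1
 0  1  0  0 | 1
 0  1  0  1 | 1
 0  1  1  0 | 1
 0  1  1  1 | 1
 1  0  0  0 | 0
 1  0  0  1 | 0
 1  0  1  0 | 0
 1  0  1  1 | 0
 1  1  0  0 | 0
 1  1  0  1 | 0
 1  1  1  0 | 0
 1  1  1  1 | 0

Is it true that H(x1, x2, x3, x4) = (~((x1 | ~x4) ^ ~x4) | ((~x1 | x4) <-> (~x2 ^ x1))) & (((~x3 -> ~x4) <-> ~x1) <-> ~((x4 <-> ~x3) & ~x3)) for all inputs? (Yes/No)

Check the formula against H row by row:
  x1=0, x2=0, x3=0, x4=0: formula gives 1, H = 1 ✓
  x1=0, x2=0, x3=0, x4=1: formula gives 1, H = 1 ✓
  x1=0, x2=0, x3=1, x4=0: formula gives 1, H = 1 ✓
  x1=0, x2=0, x3=1, x4=1: formula gives 1, H = 1 ✓
  …and likewise for the remaining 12 rows.
Every row agrees, so the formula is equivalent.

Yes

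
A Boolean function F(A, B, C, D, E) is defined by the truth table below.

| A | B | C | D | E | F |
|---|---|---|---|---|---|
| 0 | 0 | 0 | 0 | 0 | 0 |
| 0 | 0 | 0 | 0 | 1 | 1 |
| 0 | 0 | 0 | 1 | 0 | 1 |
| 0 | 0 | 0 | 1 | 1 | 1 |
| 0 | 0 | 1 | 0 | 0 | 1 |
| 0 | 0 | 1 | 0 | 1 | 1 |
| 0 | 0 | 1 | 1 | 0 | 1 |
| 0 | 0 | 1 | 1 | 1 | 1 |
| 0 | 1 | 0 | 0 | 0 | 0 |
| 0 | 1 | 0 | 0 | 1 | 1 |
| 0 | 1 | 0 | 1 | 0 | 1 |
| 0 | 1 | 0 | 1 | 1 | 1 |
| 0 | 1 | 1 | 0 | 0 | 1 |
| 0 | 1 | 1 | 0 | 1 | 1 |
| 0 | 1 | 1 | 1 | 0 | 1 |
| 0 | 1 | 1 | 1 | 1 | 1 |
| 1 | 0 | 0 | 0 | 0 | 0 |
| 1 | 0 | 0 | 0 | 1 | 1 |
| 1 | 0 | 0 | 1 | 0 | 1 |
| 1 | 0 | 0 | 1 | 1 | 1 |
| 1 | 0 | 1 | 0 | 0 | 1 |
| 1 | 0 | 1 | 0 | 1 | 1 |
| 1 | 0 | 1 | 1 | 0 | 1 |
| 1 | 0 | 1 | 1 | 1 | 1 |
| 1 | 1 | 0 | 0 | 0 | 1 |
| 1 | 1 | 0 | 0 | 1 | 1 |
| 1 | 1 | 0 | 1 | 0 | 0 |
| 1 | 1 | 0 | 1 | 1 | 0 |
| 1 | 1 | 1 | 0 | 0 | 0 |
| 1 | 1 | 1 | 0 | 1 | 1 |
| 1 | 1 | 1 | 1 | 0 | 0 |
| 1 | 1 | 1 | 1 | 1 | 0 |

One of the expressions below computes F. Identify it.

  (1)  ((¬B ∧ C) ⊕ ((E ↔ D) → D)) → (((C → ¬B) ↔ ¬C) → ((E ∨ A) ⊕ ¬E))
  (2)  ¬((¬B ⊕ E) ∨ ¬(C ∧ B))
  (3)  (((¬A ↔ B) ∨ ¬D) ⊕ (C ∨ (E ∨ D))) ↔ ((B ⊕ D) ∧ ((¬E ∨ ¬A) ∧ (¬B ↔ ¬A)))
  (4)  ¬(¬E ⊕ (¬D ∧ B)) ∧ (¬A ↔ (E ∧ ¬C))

3

(1) disagrees with F on (0,0,0,0,0) (formula → 1, table → 0); rule it out.
(2) disagrees with F on (0,0,0,0,1) (formula → 0, table → 1); rule it out.
(4) disagrees with F on (0,0,0,1,0) (formula → 0, table → 1); rule it out.
(3) is the remaining candidate, and it agrees with F on all 32 inputs.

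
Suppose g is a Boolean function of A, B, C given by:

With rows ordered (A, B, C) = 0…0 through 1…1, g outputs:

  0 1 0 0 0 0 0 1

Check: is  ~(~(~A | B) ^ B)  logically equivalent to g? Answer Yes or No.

Check the formula against g row by row:
  A=0, B=0, C=0: formula gives 1, but g = 0 ✗
A single disagreement suffices: at (0,0,0) they differ, so the formula does not compute g.

No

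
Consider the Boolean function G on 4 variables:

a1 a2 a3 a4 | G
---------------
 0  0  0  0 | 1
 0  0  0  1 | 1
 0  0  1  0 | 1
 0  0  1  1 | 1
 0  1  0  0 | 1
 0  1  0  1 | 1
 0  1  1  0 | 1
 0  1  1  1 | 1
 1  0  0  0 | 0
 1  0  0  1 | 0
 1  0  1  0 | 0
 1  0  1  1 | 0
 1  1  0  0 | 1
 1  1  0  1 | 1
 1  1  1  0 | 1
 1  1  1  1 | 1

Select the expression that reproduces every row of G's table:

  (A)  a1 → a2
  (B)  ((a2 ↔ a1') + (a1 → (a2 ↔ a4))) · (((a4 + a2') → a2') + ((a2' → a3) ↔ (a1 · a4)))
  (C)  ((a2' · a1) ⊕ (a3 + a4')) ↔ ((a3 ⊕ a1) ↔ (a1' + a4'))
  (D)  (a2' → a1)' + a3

A

(B): at (0,1,0,1) it gives 0, but G = 1 — eliminated.
(C): at (0,0,0,0) it gives 0, but G = 1 — eliminated.
(D): at (0,1,0,0) it gives 0, but G = 1 — eliminated.
Only (A) survives; checking it on all 16 rows confirms it matches G.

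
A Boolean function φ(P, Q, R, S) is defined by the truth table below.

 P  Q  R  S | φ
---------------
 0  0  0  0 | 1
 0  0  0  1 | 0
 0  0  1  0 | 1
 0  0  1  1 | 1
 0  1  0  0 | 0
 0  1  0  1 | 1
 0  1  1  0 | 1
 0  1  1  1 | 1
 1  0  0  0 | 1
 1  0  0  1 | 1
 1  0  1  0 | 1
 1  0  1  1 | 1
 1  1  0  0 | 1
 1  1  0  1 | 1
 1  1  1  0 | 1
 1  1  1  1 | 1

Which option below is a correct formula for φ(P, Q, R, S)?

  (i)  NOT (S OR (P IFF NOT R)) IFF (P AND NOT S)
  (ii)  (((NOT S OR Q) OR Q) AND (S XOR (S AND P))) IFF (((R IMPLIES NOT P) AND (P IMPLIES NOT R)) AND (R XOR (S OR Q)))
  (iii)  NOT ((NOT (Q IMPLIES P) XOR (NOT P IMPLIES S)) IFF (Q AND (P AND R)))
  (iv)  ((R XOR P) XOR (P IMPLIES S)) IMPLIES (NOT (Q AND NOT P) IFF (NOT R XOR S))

iv

(i): at (0,0,0,0) it gives 0, but φ = 1 — eliminated.
(ii): at (0,0,1,0) it gives 0, but φ = 1 — eliminated.
(iii): at (0,0,0,0) it gives 0, but φ = 1 — eliminated.
(iv) is the remaining candidate, and it agrees with φ on all 16 inputs.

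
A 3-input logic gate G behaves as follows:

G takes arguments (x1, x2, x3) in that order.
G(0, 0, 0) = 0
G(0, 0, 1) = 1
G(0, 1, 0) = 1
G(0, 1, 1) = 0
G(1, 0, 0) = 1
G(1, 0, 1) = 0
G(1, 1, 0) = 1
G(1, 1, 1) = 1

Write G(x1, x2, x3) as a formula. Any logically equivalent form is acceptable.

G(x1, x2, x3) = ¬((((¬x1 ∧ ¬x2) ∧ ¬x3) ∨ ((¬x1 ∧ x2) ∧ x3)) ∨ ((x1 ∧ ¬x2) ∧ x3))

There are just 3 zero rows: (0,0,0), (0,1,1), (1,0,1). Their minterms are ¬x1·¬x2·¬x3, ¬x1·x2·x3, x1·¬x2·x3; the OR of those covers precisely the 0-outputs, and negating it yields G.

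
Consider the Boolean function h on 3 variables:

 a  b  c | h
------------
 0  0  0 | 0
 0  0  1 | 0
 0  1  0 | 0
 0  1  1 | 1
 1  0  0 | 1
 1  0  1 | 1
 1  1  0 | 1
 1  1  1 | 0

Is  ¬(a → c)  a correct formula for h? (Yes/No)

No

Check the formula against h row by row:
  a=0, b=0, c=0: formula gives 0, h = 0 ✓
  a=0, b=0, c=1: formula gives 0, h = 0 ✓
  a=0, b=1, c=0: formula gives 0, h = 0 ✓
  a=0, b=1, c=1: formula gives 0, but h = 1 ✗
A single disagreement suffices: at (0,1,1) they differ, so the formula does not compute h.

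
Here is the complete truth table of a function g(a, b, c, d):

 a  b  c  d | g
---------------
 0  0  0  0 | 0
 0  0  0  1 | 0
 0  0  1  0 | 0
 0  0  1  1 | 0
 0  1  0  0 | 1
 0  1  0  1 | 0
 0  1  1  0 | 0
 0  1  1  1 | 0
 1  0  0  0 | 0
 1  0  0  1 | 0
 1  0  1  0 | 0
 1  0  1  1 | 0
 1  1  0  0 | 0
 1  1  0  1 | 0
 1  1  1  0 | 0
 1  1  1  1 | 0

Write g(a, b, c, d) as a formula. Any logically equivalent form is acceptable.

g(a, b, c, d) = ((NOT a AND b) AND NOT c) AND NOT d

Only row (0,1,0,0) gives 1. That row's minterm ¬a·b·¬c·¬d is g directly.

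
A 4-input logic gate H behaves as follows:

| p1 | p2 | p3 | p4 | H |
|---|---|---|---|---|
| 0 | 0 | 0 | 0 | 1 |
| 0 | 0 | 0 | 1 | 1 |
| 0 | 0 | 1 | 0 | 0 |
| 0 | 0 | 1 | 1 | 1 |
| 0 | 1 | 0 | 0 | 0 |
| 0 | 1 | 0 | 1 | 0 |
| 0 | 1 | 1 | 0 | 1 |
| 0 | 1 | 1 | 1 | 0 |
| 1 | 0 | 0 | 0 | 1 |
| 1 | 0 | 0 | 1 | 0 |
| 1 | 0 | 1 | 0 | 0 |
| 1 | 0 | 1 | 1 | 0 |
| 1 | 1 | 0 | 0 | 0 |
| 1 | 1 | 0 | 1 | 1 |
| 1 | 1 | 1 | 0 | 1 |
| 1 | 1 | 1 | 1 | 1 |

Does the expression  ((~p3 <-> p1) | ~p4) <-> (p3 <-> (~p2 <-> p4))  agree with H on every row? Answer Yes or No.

Check the formula against H row by row:
  p1=0, p2=0, p3=0, p4=0: formula gives 1, H = 1 ✓
  p1=0, p2=0, p3=0, p4=1: formula gives 1, H = 1 ✓
  p1=0, p2=0, p3=1, p4=0: formula gives 0, H = 0 ✓
  p1=0, p2=0, p3=1, p4=1: formula gives 1, H = 1 ✓
  …and likewise for the remaining 12 rows.
All 16 rows match — the expression computes H exactly.

Yes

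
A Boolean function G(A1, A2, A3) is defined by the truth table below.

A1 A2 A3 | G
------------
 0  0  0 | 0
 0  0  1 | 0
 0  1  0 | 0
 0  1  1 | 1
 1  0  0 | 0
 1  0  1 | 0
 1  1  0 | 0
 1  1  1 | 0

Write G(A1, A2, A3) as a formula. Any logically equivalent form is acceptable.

G is 1 on exactly one input, (0,1,1), whose minterm is ¬A1·A2·A3. So G is just that conjunction.

G(A1, A2, A3) = (not A1 and A2) and A3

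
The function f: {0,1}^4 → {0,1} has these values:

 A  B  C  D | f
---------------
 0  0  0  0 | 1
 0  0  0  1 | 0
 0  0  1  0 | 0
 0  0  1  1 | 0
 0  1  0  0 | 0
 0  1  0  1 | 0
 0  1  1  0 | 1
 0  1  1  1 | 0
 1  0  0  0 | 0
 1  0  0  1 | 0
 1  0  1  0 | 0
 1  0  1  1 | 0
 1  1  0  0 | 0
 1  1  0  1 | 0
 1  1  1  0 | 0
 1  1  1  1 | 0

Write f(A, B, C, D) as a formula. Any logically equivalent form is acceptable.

f(A, B, C, D) = (((¬A ∧ ¬B) ∧ ¬C) ∧ ¬D) ∨ (((¬A ∧ B) ∧ C) ∧ ¬D)

f=1 on 2 inputs: (0,0,0,0), (0,1,1,0). Reading each as a conjunction of literals (¬A·¬B·¬C·¬D, ¬A·B·C·¬D) and taking the OR gives the canonical DNF.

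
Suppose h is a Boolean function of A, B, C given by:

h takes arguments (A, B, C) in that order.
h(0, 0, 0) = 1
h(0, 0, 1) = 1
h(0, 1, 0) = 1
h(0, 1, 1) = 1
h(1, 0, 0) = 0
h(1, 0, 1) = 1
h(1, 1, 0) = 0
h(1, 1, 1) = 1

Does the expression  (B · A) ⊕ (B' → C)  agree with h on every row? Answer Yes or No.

Evaluate (B · A) ⊕ (B' → C) on each row and compare to h:
  A=0, B=0, C=0: formula gives 0, but h = 1 ✗
A single disagreement suffices: at (0,0,0) they differ, so the formula does not compute h.

No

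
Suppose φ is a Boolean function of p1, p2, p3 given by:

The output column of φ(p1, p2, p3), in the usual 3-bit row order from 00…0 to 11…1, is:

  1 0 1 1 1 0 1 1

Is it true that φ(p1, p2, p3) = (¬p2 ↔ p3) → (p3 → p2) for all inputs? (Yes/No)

Yes

Test each input against both φ and the formula:
  p1=0, p2=0, p3=0: formula gives 1, φ = 1 ✓
  p1=0, p2=0, p3=1: formula gives 0, φ = 0 ✓
  p1=0, p2=1, p3=0: formula gives 1, φ = 1 ✓
  p1=0, p2=1, p3=1: formula gives 1, φ = 1 ✓
  p1=1, p2=0, p3=0: formula gives 1, φ = 1 ✓
  … (the remaining 3 rows also agree.)
All 8 rows match — the expression computes φ exactly.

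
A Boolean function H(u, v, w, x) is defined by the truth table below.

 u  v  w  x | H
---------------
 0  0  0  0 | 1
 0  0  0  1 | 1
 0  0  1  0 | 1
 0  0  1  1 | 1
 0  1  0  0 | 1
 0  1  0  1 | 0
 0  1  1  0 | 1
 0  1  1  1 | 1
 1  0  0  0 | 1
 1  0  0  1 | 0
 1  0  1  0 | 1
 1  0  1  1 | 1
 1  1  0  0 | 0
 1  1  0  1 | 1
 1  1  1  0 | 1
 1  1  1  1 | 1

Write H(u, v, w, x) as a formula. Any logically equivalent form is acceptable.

There are just 3 zero rows: (0,1,0,1), (1,0,0,1), (1,1,0,0). Their minterms are ¬u·v·¬w·x, u·¬v·¬w·x, u·v·¬w·¬x; the OR of those covers precisely the 0-outputs, and negating it yields H.

H(u, v, w, x) = NOT (((((NOT u AND v) AND NOT w) AND x) OR (((u AND NOT v) AND NOT w) AND x)) OR (((u AND v) AND NOT w) AND NOT x))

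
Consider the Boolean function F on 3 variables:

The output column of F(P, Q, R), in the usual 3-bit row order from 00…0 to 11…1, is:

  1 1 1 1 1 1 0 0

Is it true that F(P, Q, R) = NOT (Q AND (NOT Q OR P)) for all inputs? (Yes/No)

Yes

Check the formula against F row by row:
  P=0, Q=0, R=0: formula gives 1, F = 1 ✓
  P=0, Q=0, R=1: formula gives 1, F = 1 ✓
  P=0, Q=1, R=0: formula gives 1, F = 1 ✓
  P=0, Q=1, R=1: formula gives 1, F = 1 ✓
  P=1, Q=0, R=0: formula gives 1, F = 1 ✓
  …and likewise for the remaining 3 rows.
No disagreement on any input; they are logically equivalent.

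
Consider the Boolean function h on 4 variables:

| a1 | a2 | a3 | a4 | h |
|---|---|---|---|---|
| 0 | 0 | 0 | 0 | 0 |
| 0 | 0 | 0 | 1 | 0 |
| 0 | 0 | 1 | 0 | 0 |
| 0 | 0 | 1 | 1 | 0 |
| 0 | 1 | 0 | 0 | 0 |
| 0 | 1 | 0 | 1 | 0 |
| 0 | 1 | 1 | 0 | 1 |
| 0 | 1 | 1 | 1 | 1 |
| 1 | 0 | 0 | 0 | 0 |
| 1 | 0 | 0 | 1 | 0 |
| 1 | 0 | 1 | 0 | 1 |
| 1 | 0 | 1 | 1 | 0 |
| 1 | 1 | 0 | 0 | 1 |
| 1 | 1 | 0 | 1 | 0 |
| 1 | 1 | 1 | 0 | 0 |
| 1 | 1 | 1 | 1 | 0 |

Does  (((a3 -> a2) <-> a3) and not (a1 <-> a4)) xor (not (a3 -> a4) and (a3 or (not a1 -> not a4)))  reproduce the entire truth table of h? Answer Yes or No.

Evaluate (((a3 -> a2) <-> a3) and not (a1 <-> a4)) xor (not (a3 -> a4) and (a3 or (not a1 -> not a4))) on each row and compare to h:
  a1=0, a2=0, a3=0, a4=0: formula gives 0, h = 0 ✓
  a1=0, a2=0, a3=0, a4=1: formula gives 0, h = 0 ✓
  a1=0, a2=0, a3=1, a4=0: formula gives 1, but h = 0 ✗
Row (0,0,1,0) is a counterexample, so the formula is not equivalent to h.

No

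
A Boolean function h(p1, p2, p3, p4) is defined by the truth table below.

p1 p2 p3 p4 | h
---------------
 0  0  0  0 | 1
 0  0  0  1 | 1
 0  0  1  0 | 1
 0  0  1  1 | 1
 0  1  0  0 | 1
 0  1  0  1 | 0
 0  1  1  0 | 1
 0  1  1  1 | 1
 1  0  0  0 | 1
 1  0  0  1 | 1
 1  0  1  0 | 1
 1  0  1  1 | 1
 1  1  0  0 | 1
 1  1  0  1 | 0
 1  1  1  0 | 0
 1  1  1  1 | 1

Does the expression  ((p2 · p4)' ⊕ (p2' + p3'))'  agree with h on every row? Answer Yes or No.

No

Check the formula against h row by row:
  p1=0, p2=0, p3=0, p4=0: formula gives 1, h = 1 ✓
  p1=0, p2=0, p3=0, p4=1: formula gives 1, h = 1 ✓
  p1=0, p2=0, p3=1, p4=0: formula gives 1, h = 1 ✓
  p1=0, p2=0, p3=1, p4=1: formula gives 1, h = 1 ✓
  …
  p1=0, p2=1, p3=1, p4=0: formula gives 0, but h = 1 ✗
A single disagreement suffices: at (0,1,1,0) they differ, so the formula does not compute h.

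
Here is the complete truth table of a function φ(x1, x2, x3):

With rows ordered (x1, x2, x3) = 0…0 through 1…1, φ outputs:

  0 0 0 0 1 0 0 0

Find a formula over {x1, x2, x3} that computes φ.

Only row (1,0,0) gives 1. That row's minterm x1·¬x2·¬x3 is φ directly.

φ(x1, x2, x3) = (x1 & ~x2) & ~x3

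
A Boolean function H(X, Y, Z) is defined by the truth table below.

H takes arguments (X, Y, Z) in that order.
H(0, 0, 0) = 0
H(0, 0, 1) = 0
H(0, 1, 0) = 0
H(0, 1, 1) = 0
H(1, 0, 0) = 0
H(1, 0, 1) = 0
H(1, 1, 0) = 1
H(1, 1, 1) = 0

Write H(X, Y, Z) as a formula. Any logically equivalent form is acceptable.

H(X, Y, Z) = (X ∧ Y) ∧ ¬Z

H is 1 on exactly one input, (1,1,0), whose minterm is X·Y·¬Z. So H is just that conjunction.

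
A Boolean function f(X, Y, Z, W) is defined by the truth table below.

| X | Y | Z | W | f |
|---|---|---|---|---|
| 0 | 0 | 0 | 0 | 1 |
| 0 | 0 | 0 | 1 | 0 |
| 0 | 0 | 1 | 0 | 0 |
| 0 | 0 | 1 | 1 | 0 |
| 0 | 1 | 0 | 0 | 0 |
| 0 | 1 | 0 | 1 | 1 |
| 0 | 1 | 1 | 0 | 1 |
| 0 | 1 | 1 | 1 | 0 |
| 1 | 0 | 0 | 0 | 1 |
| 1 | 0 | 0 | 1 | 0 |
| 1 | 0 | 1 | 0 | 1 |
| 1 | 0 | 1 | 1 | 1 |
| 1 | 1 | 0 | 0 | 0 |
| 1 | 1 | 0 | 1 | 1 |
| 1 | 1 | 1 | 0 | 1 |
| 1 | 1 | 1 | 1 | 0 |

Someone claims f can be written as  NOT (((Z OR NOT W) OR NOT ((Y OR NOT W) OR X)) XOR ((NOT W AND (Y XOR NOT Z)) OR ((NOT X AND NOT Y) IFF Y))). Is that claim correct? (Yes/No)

Yes

Test each input against both f and the formula:
  X=0, Y=0, Z=0, W=0: formula gives 1, f = 1 ✓
  X=0, Y=0, Z=0, W=1: formula gives 0, f = 0 ✓
  X=0, Y=0, Z=1, W=0: formula gives 0, f = 0 ✓
  X=0, Y=0, Z=1, W=1: formula gives 0, f = 0 ✓
  …and likewise for the remaining 12 rows.
All 16 rows match — the expression computes f exactly.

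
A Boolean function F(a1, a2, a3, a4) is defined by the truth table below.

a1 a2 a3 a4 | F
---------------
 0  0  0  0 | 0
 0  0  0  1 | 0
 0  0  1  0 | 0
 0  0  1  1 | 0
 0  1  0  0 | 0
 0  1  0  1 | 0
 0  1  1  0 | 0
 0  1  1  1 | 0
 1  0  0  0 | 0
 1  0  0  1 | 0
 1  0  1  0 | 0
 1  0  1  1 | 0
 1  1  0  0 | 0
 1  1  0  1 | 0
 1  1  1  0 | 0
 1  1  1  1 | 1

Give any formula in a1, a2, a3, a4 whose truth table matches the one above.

F(a1, a2, a3, a4) = ((a1 AND a2) AND a3) AND a4

The output is 1 only when every input is 1 — the AND of all inputs.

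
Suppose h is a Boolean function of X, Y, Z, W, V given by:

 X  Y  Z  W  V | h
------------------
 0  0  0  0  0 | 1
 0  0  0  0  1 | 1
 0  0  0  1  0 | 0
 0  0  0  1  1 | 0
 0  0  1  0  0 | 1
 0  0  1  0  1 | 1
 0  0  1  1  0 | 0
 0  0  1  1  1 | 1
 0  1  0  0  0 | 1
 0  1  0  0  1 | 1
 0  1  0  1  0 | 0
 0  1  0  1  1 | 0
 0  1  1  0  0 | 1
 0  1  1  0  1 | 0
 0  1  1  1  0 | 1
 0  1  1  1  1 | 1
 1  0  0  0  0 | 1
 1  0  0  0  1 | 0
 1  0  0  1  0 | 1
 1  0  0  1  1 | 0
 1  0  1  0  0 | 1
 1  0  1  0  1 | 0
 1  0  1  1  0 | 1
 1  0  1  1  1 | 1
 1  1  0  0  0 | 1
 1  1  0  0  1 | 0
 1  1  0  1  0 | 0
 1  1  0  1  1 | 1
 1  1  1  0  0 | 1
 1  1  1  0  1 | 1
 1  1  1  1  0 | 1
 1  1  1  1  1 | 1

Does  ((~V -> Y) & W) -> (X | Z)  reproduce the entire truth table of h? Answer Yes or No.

Test each input against both h and the formula:
  X=0, Y=0, Z=0, W=0, V=0: formula gives 1, h = 1 ✓
  X=0, Y=0, Z=0, W=0, V=1: formula gives 1, h = 1 ✓
  X=0, Y=0, Z=0, W=1, V=0: formula gives 1, but h = 0 ✗
A single disagreement suffices: at (0,0,0,1,0) they differ, so the formula does not compute h.

No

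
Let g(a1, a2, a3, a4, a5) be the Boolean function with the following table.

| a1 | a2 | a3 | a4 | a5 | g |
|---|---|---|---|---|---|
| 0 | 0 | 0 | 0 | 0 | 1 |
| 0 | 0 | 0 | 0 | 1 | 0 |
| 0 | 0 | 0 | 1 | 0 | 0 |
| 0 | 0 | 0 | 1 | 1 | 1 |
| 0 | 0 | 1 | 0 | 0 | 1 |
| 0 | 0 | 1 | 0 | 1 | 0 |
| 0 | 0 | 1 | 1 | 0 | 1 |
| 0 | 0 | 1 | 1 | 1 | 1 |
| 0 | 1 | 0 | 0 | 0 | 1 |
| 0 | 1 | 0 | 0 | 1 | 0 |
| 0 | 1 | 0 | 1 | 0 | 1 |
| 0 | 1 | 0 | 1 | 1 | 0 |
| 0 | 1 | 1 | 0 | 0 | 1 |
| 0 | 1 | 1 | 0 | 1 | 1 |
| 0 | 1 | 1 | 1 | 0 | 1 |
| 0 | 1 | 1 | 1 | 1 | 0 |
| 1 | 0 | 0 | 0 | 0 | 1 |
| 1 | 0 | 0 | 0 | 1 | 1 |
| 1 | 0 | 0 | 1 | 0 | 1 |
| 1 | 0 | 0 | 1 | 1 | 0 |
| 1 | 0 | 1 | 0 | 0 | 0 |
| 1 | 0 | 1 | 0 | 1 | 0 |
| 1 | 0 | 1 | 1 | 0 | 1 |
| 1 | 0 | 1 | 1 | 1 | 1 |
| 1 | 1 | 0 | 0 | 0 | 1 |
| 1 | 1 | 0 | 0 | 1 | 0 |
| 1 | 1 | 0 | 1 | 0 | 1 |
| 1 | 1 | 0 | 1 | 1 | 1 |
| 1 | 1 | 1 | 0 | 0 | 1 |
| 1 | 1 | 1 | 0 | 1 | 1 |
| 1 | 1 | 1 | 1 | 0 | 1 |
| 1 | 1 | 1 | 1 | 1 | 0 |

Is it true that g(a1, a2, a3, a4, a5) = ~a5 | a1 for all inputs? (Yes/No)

Check the formula against g row by row:
  a1=0, a2=0, a3=0, a4=0, a5=0: formula gives 1, g = 1 ✓
  a1=0, a2=0, a3=0, a4=0, a5=1: formula gives 0, g = 0 ✓
  a1=0, a2=0, a3=0, a4=1, a5=0: formula gives 1, but g = 0 ✗
Row (0,0,0,1,0) is a counterexample, so the formula is not equivalent to g.

No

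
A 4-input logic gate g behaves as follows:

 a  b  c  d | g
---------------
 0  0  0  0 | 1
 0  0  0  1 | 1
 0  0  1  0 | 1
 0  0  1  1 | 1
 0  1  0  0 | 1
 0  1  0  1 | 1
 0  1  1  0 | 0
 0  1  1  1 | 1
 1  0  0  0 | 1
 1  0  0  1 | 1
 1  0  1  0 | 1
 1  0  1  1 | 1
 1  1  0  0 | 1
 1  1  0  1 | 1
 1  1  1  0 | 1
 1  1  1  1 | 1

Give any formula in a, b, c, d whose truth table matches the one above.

g(a, b, c, d) = NOT (((NOT a AND b) AND c) AND NOT d)

Only row (0,1,1,0) gives 0. So g is 1 everywhere except there — the complement of the minterm ¬a·b·c·¬d.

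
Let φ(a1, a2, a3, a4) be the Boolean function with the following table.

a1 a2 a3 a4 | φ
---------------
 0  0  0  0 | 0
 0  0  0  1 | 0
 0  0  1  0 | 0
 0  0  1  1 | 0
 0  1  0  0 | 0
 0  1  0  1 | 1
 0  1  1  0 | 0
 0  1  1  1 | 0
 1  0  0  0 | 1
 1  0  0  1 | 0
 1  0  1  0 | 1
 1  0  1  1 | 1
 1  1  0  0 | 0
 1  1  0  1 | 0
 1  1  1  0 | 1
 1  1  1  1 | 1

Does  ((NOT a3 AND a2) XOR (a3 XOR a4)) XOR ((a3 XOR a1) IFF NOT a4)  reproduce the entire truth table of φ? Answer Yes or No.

No

Evaluate ((NOT a3 AND a2) XOR (a3 XOR a4)) XOR ((a3 XOR a1) IFF NOT a4) on each row and compare to φ:
  a1=0, a2=0, a3=0, a4=0: formula gives 0, φ = 0 ✓
  a1=0, a2=0, a3=0, a4=1: formula gives 0, φ = 0 ✓
  a1=0, a2=0, a3=1, a4=0: formula gives 0, φ = 0 ✓
  a1=0, a2=0, a3=1, a4=1: formula gives 0, φ = 0 ✓
  a1=0, a2=1, a3=0, a4=0: formula gives 1, but φ = 0 ✗
Row (0,1,0,0) is a counterexample, so the formula is not equivalent to φ.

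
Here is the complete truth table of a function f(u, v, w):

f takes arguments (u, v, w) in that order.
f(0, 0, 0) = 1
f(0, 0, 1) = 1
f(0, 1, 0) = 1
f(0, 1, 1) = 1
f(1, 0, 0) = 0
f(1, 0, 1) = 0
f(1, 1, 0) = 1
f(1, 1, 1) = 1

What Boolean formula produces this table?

f(u, v, w) = ~(((u & ~v) & ~w) | ((u & ~v) & w))

The 0-rows are (1,0,0), (1,0,1). Take each as a conjunction (u·¬v·¬w, u·¬v·w), form their disjunction, and complement — that gives a formula that is 1 everywhere f is.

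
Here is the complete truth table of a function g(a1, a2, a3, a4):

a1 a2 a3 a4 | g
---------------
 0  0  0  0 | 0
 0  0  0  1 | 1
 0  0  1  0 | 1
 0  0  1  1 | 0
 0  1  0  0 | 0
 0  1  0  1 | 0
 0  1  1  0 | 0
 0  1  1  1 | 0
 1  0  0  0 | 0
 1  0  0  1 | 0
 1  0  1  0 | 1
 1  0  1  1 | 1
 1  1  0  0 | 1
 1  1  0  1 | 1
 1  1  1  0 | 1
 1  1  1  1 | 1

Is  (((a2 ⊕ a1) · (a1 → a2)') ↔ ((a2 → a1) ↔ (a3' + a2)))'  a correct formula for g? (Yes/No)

No

Test each input against both g and the formula:
  a1=0, a2=0, a3=0, a4=0: formula gives 1, but g = 0 ✗
Since they disagree at (0,0,0,0), the expression is not a correct formula for g.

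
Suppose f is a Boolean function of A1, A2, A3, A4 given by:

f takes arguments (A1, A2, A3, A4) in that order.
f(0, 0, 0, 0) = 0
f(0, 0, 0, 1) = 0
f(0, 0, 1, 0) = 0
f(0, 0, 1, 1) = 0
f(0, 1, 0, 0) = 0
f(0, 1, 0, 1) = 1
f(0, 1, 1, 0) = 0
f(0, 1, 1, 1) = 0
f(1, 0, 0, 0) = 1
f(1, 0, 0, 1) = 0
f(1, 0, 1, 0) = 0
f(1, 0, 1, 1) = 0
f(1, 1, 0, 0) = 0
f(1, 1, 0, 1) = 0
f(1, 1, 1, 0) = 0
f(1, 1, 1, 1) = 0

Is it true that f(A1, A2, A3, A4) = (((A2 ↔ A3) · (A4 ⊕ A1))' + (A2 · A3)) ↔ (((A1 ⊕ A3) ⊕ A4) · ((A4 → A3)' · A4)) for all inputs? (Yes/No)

Yes

Check the formula against f row by row:
  A1=0, A2=0, A3=0, A4=0: formula gives 0, f = 0 ✓
  A1=0, A2=0, A3=0, A4=1: formula gives 0, f = 0 ✓
  A1=0, A2=0, A3=1, A4=0: formula gives 0, f = 0 ✓
  A1=0, A2=0, A3=1, A4=1: formula gives 0, f = 0 ✓
  …and likewise for the remaining 12 rows.
All 16 rows match — the expression computes f exactly.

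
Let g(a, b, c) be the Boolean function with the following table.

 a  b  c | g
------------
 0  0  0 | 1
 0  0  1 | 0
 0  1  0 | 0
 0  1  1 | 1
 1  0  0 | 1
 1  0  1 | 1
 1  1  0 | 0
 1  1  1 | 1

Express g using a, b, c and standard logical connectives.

There are just 3 zero rows: (0,0,1), (0,1,0), (1,1,0). Their minterms are ¬a·¬b·c, ¬a·b·¬c, a·b·¬c; the OR of those covers precisely the 0-outputs, and negating it yields g.

g(a, b, c) = ~((((~a & ~b) & c) | ((~a & b) & ~c)) | ((a & b) & ~c))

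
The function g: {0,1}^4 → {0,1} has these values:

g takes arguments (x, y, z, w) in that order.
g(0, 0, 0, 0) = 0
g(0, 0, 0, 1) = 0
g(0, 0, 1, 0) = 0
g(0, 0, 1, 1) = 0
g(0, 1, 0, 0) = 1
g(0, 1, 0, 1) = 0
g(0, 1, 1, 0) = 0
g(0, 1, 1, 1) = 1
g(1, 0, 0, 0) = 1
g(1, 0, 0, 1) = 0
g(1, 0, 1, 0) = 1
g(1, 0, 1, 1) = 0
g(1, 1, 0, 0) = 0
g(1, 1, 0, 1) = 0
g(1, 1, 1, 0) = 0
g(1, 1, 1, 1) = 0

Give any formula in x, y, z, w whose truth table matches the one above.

g(x, y, z, w) = (((((~x & y) & ~z) & ~w) | (((~x & y) & z) & w)) | (((x & ~y) & ~z) & ~w)) | (((x & ~y) & z) & ~w)

The 1-rows are (0,1,0,0), (0,1,1,1), (1,0,0,0), (1,0,1,0). Each contributes one minterm — ¬x·y·¬z·¬w; ¬x·y·z·w; x·¬y·¬z·¬w; x·¬y·z·¬w — and their disjunction is a sum-of-products form of g.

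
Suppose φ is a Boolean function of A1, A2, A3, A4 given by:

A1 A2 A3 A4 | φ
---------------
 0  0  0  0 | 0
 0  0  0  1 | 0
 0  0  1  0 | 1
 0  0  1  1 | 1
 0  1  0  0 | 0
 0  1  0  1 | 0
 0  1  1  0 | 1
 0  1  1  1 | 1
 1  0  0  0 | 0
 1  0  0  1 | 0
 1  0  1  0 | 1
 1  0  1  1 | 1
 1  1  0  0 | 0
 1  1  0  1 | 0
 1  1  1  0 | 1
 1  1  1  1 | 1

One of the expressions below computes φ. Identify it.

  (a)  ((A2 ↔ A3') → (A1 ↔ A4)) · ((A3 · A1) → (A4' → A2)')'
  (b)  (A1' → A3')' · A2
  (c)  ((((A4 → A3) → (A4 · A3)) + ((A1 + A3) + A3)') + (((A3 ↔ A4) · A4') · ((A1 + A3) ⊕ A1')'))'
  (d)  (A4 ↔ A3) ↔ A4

(a) fails at (0,0,1,0): the formula yields 0, φ is 1.
(b) fails at (0,0,1,0): the formula yields 0, φ is 1.
(c) fails at (0,0,1,1): the formula yields 0, φ is 1.
Only (d) survives; checking it on all 16 rows confirms it matches φ.

d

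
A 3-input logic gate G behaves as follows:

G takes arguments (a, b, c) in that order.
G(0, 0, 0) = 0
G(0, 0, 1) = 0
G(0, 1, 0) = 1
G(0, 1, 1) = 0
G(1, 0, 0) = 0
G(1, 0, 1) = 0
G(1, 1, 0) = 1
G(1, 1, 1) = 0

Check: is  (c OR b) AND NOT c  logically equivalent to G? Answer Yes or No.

Yes

Test each input against both G and the formula:
  a=0, b=0, c=0: formula gives 0, G = 0 ✓
  a=0, b=0, c=1: formula gives 0, G = 0 ✓
  a=0, b=1, c=0: formula gives 1, G = 1 ✓
  a=0, b=1, c=1: formula gives 0, G = 0 ✓
  a=1, b=0, c=0: formula gives 0, G = 0 ✓
  …and likewise for the remaining 3 rows.
No disagreement on any input; they are logically equivalent.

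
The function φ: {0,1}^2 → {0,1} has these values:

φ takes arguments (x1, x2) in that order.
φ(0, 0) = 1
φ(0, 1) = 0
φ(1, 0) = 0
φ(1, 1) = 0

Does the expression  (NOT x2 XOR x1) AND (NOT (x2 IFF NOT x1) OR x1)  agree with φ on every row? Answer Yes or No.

No

Test each input against both φ and the formula:
  x1=0, x2=0: formula gives 1, φ = 1 ✓
  x1=0, x2=1: formula gives 0, φ = 0 ✓
  x1=1, x2=0: formula gives 0, φ = 0 ✓
  x1=1, x2=1: formula gives 1, but φ = 0 ✗
Row (1,1) is a counterexample, so the formula is not equivalent to φ.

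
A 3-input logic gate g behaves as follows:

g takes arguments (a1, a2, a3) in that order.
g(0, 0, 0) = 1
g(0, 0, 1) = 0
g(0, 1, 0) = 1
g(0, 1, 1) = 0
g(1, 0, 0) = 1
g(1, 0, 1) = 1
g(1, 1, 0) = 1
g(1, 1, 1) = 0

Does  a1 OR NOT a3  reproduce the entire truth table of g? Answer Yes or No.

No

Check the formula against g row by row:
  a1=0, a2=0, a3=0: formula gives 1, g = 1 ✓
  a1=0, a2=0, a3=1: formula gives 0, g = 0 ✓
  a1=0, a2=1, a3=0: formula gives 1, g = 1 ✓
  a1=0, a2=1, a3=1: formula gives 0, g = 0 ✓
  a1=1, a2=0, a3=0: formula gives 1, g = 1 ✓
  …
  a1=1, a2=1, a3=1: formula gives 1, but g = 0 ✗
Row (1,1,1) is a counterexample, so the formula is not equivalent to g.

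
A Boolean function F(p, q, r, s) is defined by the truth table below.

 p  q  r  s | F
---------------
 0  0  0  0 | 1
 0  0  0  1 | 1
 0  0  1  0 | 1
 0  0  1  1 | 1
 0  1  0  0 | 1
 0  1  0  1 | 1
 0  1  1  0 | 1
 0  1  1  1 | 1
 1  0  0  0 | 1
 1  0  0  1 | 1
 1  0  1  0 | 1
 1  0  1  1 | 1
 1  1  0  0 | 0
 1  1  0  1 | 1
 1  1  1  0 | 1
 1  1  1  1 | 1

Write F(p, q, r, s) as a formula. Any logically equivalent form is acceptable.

F(p, q, r, s) = (((p · q) · r') · s')'

Only row (1,1,0,0) gives 0. So F is 1 everywhere except there — the complement of the minterm p·q·¬r·¬s.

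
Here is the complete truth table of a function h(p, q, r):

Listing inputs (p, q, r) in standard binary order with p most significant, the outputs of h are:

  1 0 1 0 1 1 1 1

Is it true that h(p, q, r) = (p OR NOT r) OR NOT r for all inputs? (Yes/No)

Check the formula against h row by row:
  p=0, q=0, r=0: formula gives 1, h = 1 ✓
  p=0, q=0, r=1: formula gives 0, h = 0 ✓
  p=0, q=1, r=0: formula gives 1, h = 1 ✓
  p=0, q=1, r=1: formula gives 0, h = 0 ✓
  p=1, q=0, r=0: formula gives 1, h = 1 ✓
  … (the remaining 3 rows also agree.)
No disagreement on any input; they are logically equivalent.

Yes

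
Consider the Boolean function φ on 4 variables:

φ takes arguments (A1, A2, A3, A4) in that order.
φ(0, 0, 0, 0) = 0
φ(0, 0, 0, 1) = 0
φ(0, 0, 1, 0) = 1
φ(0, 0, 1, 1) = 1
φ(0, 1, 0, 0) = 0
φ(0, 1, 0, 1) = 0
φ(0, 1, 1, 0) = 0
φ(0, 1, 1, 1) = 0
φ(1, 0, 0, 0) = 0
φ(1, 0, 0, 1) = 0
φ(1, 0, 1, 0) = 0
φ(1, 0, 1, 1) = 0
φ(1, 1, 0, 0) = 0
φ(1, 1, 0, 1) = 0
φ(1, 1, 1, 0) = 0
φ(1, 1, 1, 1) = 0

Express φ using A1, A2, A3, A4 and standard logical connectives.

Collect the rows where φ=1 — (0,0,1,0), (0,0,1,1) — and write one minterm per row: ¬A1·¬A2·A3·¬A4, ¬A1·¬A2·A3·A4. Their union (logical OR) reproduces the table exactly.

φ(A1, A2, A3, A4) = (((¬A1 ∧ ¬A2) ∧ A3) ∧ ¬A4) ∨ (((¬A1 ∧ ¬A2) ∧ A3) ∧ A4)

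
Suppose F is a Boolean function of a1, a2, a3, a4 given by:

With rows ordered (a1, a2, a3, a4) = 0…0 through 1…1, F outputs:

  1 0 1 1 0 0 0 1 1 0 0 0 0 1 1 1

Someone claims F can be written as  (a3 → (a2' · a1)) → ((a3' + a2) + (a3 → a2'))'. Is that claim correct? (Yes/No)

No

Evaluate (a3 → (a2' · a1)) → ((a3' + a2) + (a3 → a2'))' on each row and compare to F:
  a1=0, a2=0, a3=0, a4=0: formula gives 0, but F = 1 ✗
A single disagreement suffices: at (0,0,0,0) they differ, so the formula does not compute F.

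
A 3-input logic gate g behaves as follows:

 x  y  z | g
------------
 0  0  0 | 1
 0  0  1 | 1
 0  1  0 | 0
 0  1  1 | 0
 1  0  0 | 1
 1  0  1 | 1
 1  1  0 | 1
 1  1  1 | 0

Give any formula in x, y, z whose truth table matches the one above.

g(x, y, z) = NOT ((((NOT x AND y) AND NOT z) OR ((NOT x AND y) AND z)) OR ((x AND y) AND z))

There are just 3 zero rows: (0,1,0), (0,1,1), (1,1,1). Their minterms are ¬x·y·¬z, ¬x·y·z, x·y·z; the OR of those covers precisely the 0-outputs, and negating it yields g.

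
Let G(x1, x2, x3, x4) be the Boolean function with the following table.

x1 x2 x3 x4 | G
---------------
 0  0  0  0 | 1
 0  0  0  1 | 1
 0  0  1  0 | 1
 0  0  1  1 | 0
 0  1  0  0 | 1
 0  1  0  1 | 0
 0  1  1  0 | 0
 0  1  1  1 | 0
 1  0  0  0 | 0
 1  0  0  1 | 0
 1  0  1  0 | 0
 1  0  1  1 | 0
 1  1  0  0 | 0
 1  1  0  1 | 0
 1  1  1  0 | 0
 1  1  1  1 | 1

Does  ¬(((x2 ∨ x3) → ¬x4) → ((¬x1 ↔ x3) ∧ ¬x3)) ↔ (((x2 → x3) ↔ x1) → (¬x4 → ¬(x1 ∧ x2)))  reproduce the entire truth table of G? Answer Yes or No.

No

Check the formula against G row by row:
  x1=0, x2=0, x3=0, x4=0: formula gives 1, G = 1 ✓
  x1=0, x2=0, x3=0, x4=1: formula gives 1, G = 1 ✓
  x1=0, x2=0, x3=1, x4=0: formula gives 1, G = 1 ✓
  x1=0, x2=0, x3=1, x4=1: formula gives 0, G = 0 ✓
  …
  x1=0, x2=1, x3=1, x4=0: formula gives 1, but G = 0 ✗
Since they disagree at (0,1,1,0), the expression is not a correct formula for G.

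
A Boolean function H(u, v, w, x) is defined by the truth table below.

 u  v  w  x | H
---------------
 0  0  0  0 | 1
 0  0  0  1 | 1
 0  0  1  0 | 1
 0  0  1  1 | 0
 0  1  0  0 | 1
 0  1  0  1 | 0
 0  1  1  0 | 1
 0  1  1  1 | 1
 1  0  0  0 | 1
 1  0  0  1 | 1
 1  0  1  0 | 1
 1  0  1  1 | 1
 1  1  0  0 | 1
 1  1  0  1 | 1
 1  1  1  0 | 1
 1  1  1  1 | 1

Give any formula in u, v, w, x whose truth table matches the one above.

H is 0 on only 2 rows — (0,0,1,1), (0,1,0,1). Writing each as a minterm (¬u·¬v·w·x, ¬u·v·¬w·x) and OR-ing them characterizes exactly where H=0, so H is the negation of that disjunction.

H(u, v, w, x) = ~((((~u & ~v) & w) & x) | (((~u & v) & ~w) & x))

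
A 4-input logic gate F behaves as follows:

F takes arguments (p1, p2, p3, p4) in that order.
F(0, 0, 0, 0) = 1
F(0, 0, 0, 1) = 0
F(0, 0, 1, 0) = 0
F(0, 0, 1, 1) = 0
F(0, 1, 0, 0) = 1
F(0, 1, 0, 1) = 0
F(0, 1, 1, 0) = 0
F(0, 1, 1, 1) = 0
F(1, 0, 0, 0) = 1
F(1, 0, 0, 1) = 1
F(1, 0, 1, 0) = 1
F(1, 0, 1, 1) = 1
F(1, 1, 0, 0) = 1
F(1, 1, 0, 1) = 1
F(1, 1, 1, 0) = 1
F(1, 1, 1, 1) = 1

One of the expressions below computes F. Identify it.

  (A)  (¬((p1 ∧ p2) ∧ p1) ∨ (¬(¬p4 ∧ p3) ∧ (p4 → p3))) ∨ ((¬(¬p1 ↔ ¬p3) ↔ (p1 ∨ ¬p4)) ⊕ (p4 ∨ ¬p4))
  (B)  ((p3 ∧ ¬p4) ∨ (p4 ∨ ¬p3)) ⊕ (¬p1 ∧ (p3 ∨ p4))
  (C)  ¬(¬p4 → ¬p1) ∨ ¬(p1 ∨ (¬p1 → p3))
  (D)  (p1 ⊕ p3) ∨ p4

B

(A) fails at (0,0,0,1): the formula yields 1, F is 0.
(C) fails at (0,0,0,1): the formula yields 1, F is 0.
(D) fails at (0,0,0,0): the formula yields 0, F is 1.
Only (B) survives; checking it on all 16 rows confirms it matches F.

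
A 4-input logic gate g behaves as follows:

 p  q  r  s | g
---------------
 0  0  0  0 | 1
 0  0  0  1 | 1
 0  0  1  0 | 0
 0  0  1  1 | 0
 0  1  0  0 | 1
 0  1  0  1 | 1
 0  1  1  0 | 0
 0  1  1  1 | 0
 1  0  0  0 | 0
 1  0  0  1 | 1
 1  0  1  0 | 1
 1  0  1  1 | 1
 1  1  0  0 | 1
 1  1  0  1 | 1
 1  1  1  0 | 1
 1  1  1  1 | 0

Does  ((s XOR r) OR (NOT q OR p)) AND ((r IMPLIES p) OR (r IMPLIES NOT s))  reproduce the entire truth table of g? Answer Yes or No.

Check the formula against g row by row:
  p=0, q=0, r=0, s=0: formula gives 1, g = 1 ✓
  p=0, q=0, r=0, s=1: formula gives 1, g = 1 ✓
  p=0, q=0, r=1, s=0: formula gives 1, but g = 0 ✗
Since they disagree at (0,0,1,0), the expression is not a correct formula for g.

No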